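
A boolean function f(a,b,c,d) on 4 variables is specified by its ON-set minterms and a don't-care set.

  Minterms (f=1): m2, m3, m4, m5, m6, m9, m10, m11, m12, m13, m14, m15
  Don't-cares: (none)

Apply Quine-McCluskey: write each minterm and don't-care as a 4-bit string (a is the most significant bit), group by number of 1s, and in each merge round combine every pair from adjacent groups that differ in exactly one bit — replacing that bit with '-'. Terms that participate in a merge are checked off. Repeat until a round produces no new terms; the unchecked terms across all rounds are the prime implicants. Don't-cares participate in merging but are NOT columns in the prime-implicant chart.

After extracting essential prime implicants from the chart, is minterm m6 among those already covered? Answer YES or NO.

NO

size-2^0 implicants → 0010(✓)  0011(✓)  0100(✓)  0101(✓)  0110(✓)  1001(✓)  1010(✓)  1011(✓)  1100(✓)  1101(✓)  1110(✓)  1111(✓)
size-2^1 implicants → -010(✓)  -011(✓)  -100(✓)  -101(✓)  -110(✓)  0-10(✓)  001-(✓)  01-0(✓)  010-(✓)  1-01(✓)  1-10(✓)  1-11(✓)  10-1(✓)  101-(✓)  11-0(✓)  11-1(✓)  110-(✓)  111-(✓)
size-2^2 implicants → --10  -01-  -1-0  -10-  1--1  1-1-  11--
Unchecked terms (primes): --10, -01-, -1-0, -10-, 1--1, 1-1-, 11--
Minterm coverage:
  m2 ⊆ --10,-01-
  m3 ⊆ -01- [E]
  m4 ⊆ -1-0,-10-
  m5 ⊆ -10- [E]
  m6 ⊆ --10,-1-0
  m9 ⊆ 1--1 [E]
  m10 ⊆ --10,-01-,1-1-
  m11 ⊆ -01-,1--1,1-1-
  m12 ⊆ -1-0,-10-,11--
  m13 ⊆ -10-,1--1,11--
  m14 ⊆ --10,-1-0,1-1-,11--
  m15 ⊆ 1--1,1-1-,11--
E = {-01-, -10-, 1--1}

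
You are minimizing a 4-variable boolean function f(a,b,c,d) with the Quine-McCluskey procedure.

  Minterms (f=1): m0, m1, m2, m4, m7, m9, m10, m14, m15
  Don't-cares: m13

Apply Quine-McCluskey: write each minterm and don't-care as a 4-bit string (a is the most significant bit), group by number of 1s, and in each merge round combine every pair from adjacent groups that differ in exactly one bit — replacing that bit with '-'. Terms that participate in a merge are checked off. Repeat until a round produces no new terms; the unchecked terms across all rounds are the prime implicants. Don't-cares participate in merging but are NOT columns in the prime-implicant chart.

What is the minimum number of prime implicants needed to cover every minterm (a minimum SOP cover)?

Round 0: 0000✓ 0001✓ 0010✓ 0100✓ 0111✓ 1001✓ 1010✓ 1101✓ 1110✓ 1111✓
Round 1: -001 -010 -111 0-00 00-0 000- 1-01 1-10 11-1 111-
PIs = {-001, -010, -111, 0-00, 00-0, 000-, 1-01, 1-10, 11-1, 111-}
Coverage chart:
  m0: 0-00,00-0,000-
  m1: -001,000-
  m2: -010,00-0
  m4: 0-00 ←essential
  m7: -111 ←essential
  m9: -001,1-01
  m10: -010,1-10
  m14: 1-10,111-
  m15: -111,11-1,111-
Essential: -111, 0-00
Petrick residual → -001, -010, 1-10
Min cover (5 terms): b'c'd + b'cd' + bcd + a'c'd' + acd'

5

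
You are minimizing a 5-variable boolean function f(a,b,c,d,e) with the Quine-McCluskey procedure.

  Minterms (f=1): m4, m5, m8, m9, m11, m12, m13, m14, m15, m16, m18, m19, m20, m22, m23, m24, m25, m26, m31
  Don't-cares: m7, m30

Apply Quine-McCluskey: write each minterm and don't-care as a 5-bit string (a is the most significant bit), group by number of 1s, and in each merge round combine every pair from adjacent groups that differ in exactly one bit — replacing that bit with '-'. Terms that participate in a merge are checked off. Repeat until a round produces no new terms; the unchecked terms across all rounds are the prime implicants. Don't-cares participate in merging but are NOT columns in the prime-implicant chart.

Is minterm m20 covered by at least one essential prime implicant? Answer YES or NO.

NO

[col 0] 00100*, 00101*, 00111*, 01000*, 01001*, 01011*, 01100*, 01101*, 01110*, 01111*, 10000*, 10010*, 10011*, 10100*, 10110*, 10111*, 11000*, 11001*, 11010*, 11110*, 11111*
[col 1] -0100, -0111*, -1000*, -1001*, -1110*, -1111*, 0-100*, 0-101*, 0-111*, 001-1*, 0010-*, 01-00*, 01-01*, 01-11*, 010-1*, 0100-*, 011-0*, 011-1*, 0110-*, 0111-*, 1-000*, 1-010*, 1-110*, 1-111*, 10-00*, 10-10*, 10-11*, 100-0*, 1001-*, 101-0*, 1011-*, 11-10*, 110-0*, 1100-*, 1111-*
[col 2] --111, -100-, -111-, 0-1-1, 0-10-, 01--1, 01-0-, 011--, 1--10, 1-0-0, 1-11-, 10--0, 10-1-
Prime implicants: --111, -0100, -100-, -111-, 0-1-1, 0-10-, 01--1, 01-0-, 011--, 1--10, 1-0-0, 1-11-, 10--0, 10-1-
PI chart (minterm → PIs covering it):
  4 | -0100,0-10-
  5 | 0-1-1,0-10-
  8 | -100-,01-0-
  9 | -100-,01--1,01-0-
  11 | 01--1  (sole → essential)
  12 | 0-10-,01-0-,011--
  13 | 0-1-1,0-10-,01--1,01-0-,011--
  14 | -111-,011--
  15 | --111,-111-,0-1-1,01--1,011--
  16 | 1-0-0,10--0
  18 | 1--10,1-0-0,10--0,10-1-
  19 | 10-1-  (sole → essential)
  20 | -0100,10--0
  22 | 1--10,1-11-,10--0,10-1-
  23 | --111,1-11-,10-1-
  24 | -100-,1-0-0
  25 | -100-  (sole → essential)
  26 | 1--10,1-0-0
  31 | --111,-111-,1-11-
Essential prime implicants: -100-, 01--1, 10-1-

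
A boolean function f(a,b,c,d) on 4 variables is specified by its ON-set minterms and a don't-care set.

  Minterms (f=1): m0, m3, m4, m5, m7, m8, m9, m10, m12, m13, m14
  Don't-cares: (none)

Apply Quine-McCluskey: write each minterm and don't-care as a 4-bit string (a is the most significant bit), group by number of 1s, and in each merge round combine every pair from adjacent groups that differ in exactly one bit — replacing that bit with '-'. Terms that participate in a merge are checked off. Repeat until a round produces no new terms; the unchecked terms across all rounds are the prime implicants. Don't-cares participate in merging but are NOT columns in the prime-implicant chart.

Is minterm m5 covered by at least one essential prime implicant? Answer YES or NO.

[col 0] 0000*, 0011*, 0100*, 0101*, 0111*, 1000*, 1001*, 1010*, 1100*, 1101*, 1110*
[col 1] -000*, -100*, -101*, 0-00*, 0-11, 01-1, 010-*, 1-00*, 1-01*, 1-10*, 10-0*, 100-*, 11-0*, 110-*
[col 2] --00, -10-, 1--0, 1-0-
Prime implicants: --00, -10-, 0-11, 01-1, 1--0, 1-0-
PI chart (minterm → PIs covering it):
  0 | --00  (sole → essential)
  3 | 0-11  (sole → essential)
  4 | --00,-10-
  5 | -10-,01-1
  7 | 0-11,01-1
  8 | --00,1--0,1-0-
  9 | 1-0-  (sole → essential)
  10 | 1--0  (sole → essential)
  12 | --00,-10-,1--0,1-0-
  13 | -10-,1-0-
  14 | 1--0  (sole → essential)
Essential prime implicants: --00, 0-11, 1--0, 1-0-

NO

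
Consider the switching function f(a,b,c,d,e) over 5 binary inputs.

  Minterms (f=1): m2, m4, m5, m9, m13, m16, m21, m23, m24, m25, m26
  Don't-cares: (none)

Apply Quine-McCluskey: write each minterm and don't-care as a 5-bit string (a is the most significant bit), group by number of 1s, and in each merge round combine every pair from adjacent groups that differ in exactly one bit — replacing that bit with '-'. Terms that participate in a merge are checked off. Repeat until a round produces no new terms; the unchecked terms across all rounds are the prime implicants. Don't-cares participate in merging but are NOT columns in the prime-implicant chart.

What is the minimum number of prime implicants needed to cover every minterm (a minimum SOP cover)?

7

size-2^0 implicants → 00010  00100(✓)  00101(✓)  01001(✓)  01101(✓)  10000(✓)  10101(✓)  10111(✓)  11000(✓)  11001(✓)  11010(✓)
size-2^1 implicants → -0101  -1001  0-101  0010-  01-01  1-000  101-1  110-0  1100-
Unchecked terms (primes): -0101, -1001, 0-101, 00010, 0010-, 01-01, 1-000, 101-1, 110-0, 1100-
Minterm coverage:
  m2 ⊆ 00010 [E]
  m4 ⊆ 0010- [E]
  m5 ⊆ -0101,0-101,0010-
  m9 ⊆ -1001,01-01
  m13 ⊆ 0-101,01-01
  m16 ⊆ 1-000 [E]
  m21 ⊆ -0101,101-1
  m23 ⊆ 101-1 [E]
  m24 ⊆ 1-000,110-0,1100-
  m25 ⊆ -1001,1100-
  m26 ⊆ 110-0 [E]
E = {00010, 0010-, 1-000, 101-1, 110-0}
Petrick residual → -1001, 0-101
Cover = bc'd'e + a'cd'e + a'b'c'de' + a'b'cd' + ac'd'e' + ab'ce + abc'e'  |cover|=7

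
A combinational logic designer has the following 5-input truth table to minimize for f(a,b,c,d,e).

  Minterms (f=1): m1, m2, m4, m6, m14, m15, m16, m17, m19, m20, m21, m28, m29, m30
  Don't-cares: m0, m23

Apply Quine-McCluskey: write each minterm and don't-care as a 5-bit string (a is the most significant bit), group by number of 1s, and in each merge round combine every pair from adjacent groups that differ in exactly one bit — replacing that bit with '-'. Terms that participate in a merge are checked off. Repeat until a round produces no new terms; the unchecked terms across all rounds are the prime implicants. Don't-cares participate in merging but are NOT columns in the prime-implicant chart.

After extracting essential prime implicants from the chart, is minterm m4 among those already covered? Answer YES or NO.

[col 0] 00000*, 00001*, 00010*, 00100*, 00110*, 01110*, 01111*, 10000*, 10001*, 10011*, 10100*, 10101*, 10111*, 11100*, 11101*, 11110*
[col 1] -0000*, -0001*, -0100*, -1110, 0-110, 00-00*, 00-10*, 000-0*, 0000-*, 001-0*, 0111-, 1-100*, 1-101*, 10-00*, 10-01*, 10-11*, 100-1*, 1000-*, 101-1*, 1010-*, 111-0, 1110-*
[col 2] -0-00, -000-, 00--0, 1-10-, 10--1, 10-0-
Prime implicants: -0-00, -000-, -1110, 0-110, 00--0, 0111-, 1-10-, 10--1, 10-0-, 111-0
PI chart (minterm → PIs covering it):
  1 | -000-  (sole → essential)
  2 | 00--0  (sole → essential)
  4 | -0-00,00--0
  6 | 0-110,00--0
  14 | -1110,0-110,0111-
  15 | 0111-  (sole → essential)
  16 | -0-00,-000-,10-0-
  17 | -000-,10--1,10-0-
  19 | 10--1  (sole → essential)
  20 | -0-00,1-10-,10-0-
  21 | 1-10-,10--1,10-0-
  28 | 1-10-,111-0
  29 | 1-10-  (sole → essential)
  30 | -1110,111-0
Essential prime implicants: -000-, 00--0, 0111-, 1-10-, 10--1

YES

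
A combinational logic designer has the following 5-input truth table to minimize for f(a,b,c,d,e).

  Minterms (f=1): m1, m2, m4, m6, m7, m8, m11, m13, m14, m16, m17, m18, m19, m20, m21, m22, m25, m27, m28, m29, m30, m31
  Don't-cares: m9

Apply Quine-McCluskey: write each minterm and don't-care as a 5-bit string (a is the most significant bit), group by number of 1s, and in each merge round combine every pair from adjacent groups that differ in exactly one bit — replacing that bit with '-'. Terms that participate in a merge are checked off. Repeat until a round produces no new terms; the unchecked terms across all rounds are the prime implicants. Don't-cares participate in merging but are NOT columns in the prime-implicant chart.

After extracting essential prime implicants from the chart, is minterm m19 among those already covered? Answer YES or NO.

size-2^0 implicants → 00001(✓)  00010(✓)  00100(✓)  00110(✓)  00111(✓)  01000(✓)  01001(✓)  01011(✓)  01101(✓)  01110(✓)  10000(✓)  10001(✓)  10010(✓)  10011(✓)  10100(✓)  10101(✓)  10110(✓)  11001(✓)  11011(✓)  11100(✓)  11101(✓)  11110(✓)  11111(✓)
size-2^1 implicants → -0001(✓)  -0010(✓)  -0100(✓)  -0110(✓)  -1001(✓)  -1011(✓)  -1101(✓)  -1110(✓)  0-001(✓)  0-110(✓)  00-10(✓)  001-0(✓)  0011-  01-01(✓)  010-1(✓)  0100-  1-001(✓)  1-011(✓)  1-100(✓)  1-101(✓)  1-110(✓)  10-00(✓)  10-01(✓)  10-10(✓)  100-0(✓)  100-1(✓)  1000-(✓)  1001-(✓)  101-0(✓)  1010-(✓)  11-01(✓)  11-11(✓)  110-1(✓)  111-0(✓)  111-1(✓)  1110-(✓)  1111-(✓)
size-2^2 implicants → --001  --110  -0-10  -01-0  -1-01  -10-1  1--01  1-0-1  1-1-0  1-10-  10--0  10-0-  100--  11--1  111--
Unchecked terms (primes): --001, --110, -0-10, -01-0, -1-01, -10-1, 0011-, 0100-, 1--01, 1-0-1, 1-1-0, 1-10-, 10--0, 10-0-, 100--, 11--1, 111--
Minterm coverage:
  m1 ⊆ --001 [E]
  m2 ⊆ -0-10 [E]
  m4 ⊆ -01-0 [E]
  m6 ⊆ --110,-0-10,-01-0,0011-
  m7 ⊆ 0011- [E]
  m8 ⊆ 0100- [E]
  m11 ⊆ -10-1 [E]
  m13 ⊆ -1-01 [E]
  m14 ⊆ --110 [E]
  m16 ⊆ 10--0,10-0-,100--
  m17 ⊆ --001,1--01,1-0-1,10-0-,100--
  m18 ⊆ -0-10,10--0,100--
  m19 ⊆ 1-0-1,100--
  m20 ⊆ -01-0,1-1-0,1-10-,10--0,10-0-
  m21 ⊆ 1--01,1-10-,10-0-
  m22 ⊆ --110,-0-10,-01-0,1-1-0,10--0
  m25 ⊆ --001,-1-01,-10-1,1--01,1-0-1,11--1
  m27 ⊆ -10-1,1-0-1,11--1
  m28 ⊆ 1-1-0,1-10-,111--
  m29 ⊆ -1-01,1--01,1-10-,11--1,111--
  m30 ⊆ --110,1-1-0,111--
  m31 ⊆ 11--1,111--
E = {--001, --110, -0-10, -01-0, -1-01, -10-1, 0011-, 0100-}

NO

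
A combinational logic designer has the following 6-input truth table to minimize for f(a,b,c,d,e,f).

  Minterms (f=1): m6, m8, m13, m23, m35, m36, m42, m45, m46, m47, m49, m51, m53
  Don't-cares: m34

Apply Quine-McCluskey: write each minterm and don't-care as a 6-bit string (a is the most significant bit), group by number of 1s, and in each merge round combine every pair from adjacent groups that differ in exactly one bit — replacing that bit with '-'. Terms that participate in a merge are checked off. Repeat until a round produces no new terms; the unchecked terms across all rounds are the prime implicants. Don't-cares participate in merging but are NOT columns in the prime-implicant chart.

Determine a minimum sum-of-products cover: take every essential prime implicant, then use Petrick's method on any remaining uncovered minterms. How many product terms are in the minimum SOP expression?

9

[col 0] 000110, 001000, 001101*, 010111, 100010*, 100011*, 100100, 101010*, 101101*, 101110*, 101111*, 110001*, 110011*, 110101*
[col 1] -01101, 1-0011, 10-010, 10001-, 101-10, 1011-1, 10111-, 110-01, 1100-1
Prime implicants: -01101, 000110, 001000, 010111, 1-0011, 10-010, 10001-, 100100, 101-10, 1011-1, 10111-, 110-01, 1100-1
PI chart (minterm → PIs covering it):
  6 | 000110  (sole → essential)
  8 | 001000  (sole → essential)
  13 | -01101  (sole → essential)
  23 | 010111  (sole → essential)
  35 | 1-0011,10001-
  36 | 100100  (sole → essential)
  42 | 10-010,101-10
  45 | -01101,1011-1
  46 | 101-10,10111-
  47 | 1011-1,10111-
  49 | 110-01,1100-1
  51 | 1-0011,1100-1
  53 | 110-01  (sole → essential)
Essential prime implicants: -01101, 000110, 001000, 010111, 100100, 110-01
Petrick residual → 1-0011, 10-010, 10111-
Minimum SOP uses 9 PIs: b'cde'f + a'b'c'def' + a'b'cd'e'f' + a'bc'def + ac'd'ef + ab'd'ef' + ab'c'de'f' + ab'cde + abc'e'f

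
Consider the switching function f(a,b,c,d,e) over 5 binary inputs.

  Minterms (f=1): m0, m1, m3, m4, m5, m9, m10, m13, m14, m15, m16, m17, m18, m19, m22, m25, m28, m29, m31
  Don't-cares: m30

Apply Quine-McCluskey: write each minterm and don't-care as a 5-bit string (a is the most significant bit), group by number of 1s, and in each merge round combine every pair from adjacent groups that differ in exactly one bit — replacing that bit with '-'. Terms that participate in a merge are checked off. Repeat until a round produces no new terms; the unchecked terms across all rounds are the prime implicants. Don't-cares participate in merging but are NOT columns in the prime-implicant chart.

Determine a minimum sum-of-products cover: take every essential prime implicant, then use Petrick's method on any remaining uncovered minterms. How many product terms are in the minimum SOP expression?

[col 0] 00000*, 00001*, 00011*, 00100*, 00101*, 01001*, 01010*, 01101*, 01110*, 01111*, 10000*, 10001*, 10010*, 10011*, 10110*, 11001*, 11100*, 11101*, 11110*, 11111*
[col 1] -0000*, -0001*, -0011*, -1001*, -1101*, -1110*, -1111*, 0-001*, 0-101*, 00-00*, 00-01*, 000-1*, 0000-*, 0010-*, 01-01*, 01-10, 011-1*, 0111-*, 1-001*, 1-110, 10-10, 100-0*, 100-1*, 1000-*, 1001-*, 11-01*, 111-0*, 111-1*, 1110-*, 1111-*
[col 2] --001, -00-1, -000-, -1-01, -11-1, -111-, 0--01, 00-0-, 100--, 111--
Prime implicants: --001, -00-1, -000-, -1-01, -11-1, -111-, 0--01, 00-0-, 01-10, 1-110, 10-10, 100--, 111--
PI chart (minterm → PIs covering it):
  0 | -000-,00-0-
  1 | --001,-00-1,-000-,0--01,00-0-
  3 | -00-1  (sole → essential)
  4 | 00-0-  (sole → essential)
  5 | 0--01,00-0-
  9 | --001,-1-01,0--01
  10 | 01-10  (sole → essential)
  13 | -1-01,-11-1,0--01
  14 | -111-,01-10
  15 | -11-1,-111-
  16 | -000-,100--
  17 | --001,-00-1,-000-,100--
  18 | 10-10,100--
  19 | -00-1,100--
  22 | 1-110,10-10
  25 | --001,-1-01
  28 | 111--  (sole → essential)
  29 | -1-01,-11-1,111--
  31 | -11-1,-111-,111--
Essential prime implicants: -00-1, 00-0-, 01-10, 111--
Petrick residual → --001, -000-, -11-1, 10-10
Minimum SOP uses 8 PIs: c'd'e + b'c'e + b'c'd' + bce + a'b'd' + a'bde' + ab'de' + abc

8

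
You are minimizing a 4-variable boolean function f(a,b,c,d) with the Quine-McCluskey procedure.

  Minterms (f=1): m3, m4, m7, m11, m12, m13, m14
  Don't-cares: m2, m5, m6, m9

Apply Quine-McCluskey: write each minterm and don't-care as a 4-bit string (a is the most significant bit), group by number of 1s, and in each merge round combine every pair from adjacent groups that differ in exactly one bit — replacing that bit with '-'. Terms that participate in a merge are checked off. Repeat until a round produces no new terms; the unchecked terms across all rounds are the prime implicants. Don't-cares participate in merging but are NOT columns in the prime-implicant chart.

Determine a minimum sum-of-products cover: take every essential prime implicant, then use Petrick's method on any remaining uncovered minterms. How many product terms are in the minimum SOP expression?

4

Round 0: 0010✓ 0011✓ 0100✓ 0101✓ 0110✓ 0111✓ 1001✓ 1011✓ 1100✓ 1101✓ 1110✓
Round 1: -011 -100✓ -101✓ -110✓ 0-10✓ 0-11✓ 001-✓ 01-0✓ 01-1✓ 010-✓ 011-✓ 1-01 10-1 11-0✓ 110-✓
Round 2: -1-0 -10- 0-1- 01--
PIs = {-011, -1-0, -10-, 0-1-, 01--, 1-01, 10-1}
Coverage chart:
  m3: -011,0-1-
  m4: -1-0,-10-,01--
  m7: 0-1-,01--
  m11: -011,10-1
  m12: -1-0,-10-
  m13: -10-,1-01
  m14: -1-0 ←essential
Essential: -1-0
Petrick residual → -011, -10-, 0-1-
Min cover (4 terms): b'cd + bd' + bc' + a'c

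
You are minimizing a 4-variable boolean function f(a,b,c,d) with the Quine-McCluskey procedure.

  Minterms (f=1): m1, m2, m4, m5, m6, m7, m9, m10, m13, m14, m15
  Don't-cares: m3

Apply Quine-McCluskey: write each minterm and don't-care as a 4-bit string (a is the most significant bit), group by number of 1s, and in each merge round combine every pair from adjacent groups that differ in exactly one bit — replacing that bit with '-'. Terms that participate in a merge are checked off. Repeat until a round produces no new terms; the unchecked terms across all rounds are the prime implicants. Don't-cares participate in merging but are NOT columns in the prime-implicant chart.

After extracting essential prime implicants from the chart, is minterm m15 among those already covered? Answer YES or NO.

NO

size-2^0 implicants → 0001(✓)  0010(✓)  0011(✓)  0100(✓)  0101(✓)  0110(✓)  0111(✓)  1001(✓)  1010(✓)  1101(✓)  1110(✓)  1111(✓)
size-2^1 implicants → -001(✓)  -010(✓)  -101(✓)  -110(✓)  -111(✓)  0-01(✓)  0-10(✓)  0-11(✓)  00-1(✓)  001-(✓)  01-0(✓)  01-1(✓)  010-(✓)  011-(✓)  1-01(✓)  1-10(✓)  11-1(✓)  111-(✓)
size-2^2 implicants → --01  --10  -1-1  -11-  0--1  0-1-  01--
Unchecked terms (primes): --01, --10, -1-1, -11-, 0--1, 0-1-, 01--
Minterm coverage:
  m1 ⊆ --01,0--1
  m2 ⊆ --10,0-1-
  m4 ⊆ 01-- [E]
  m5 ⊆ --01,-1-1,0--1,01--
  m6 ⊆ --10,-11-,0-1-,01--
  m7 ⊆ -1-1,-11-,0--1,0-1-,01--
  m9 ⊆ --01 [E]
  m10 ⊆ --10 [E]
  m13 ⊆ --01,-1-1
  m14 ⊆ --10,-11-
  m15 ⊆ -1-1,-11-
E = {--01, --10, 01--}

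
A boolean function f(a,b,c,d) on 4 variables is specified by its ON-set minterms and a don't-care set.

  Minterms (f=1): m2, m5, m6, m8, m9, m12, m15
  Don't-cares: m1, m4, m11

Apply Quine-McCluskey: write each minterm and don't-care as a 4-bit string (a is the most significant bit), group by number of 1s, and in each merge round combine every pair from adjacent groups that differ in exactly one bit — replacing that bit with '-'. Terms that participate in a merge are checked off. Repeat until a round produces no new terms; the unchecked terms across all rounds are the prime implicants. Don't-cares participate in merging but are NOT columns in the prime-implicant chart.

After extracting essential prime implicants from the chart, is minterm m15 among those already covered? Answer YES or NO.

YES

size-2^0 implicants → 0001(✓)  0010(✓)  0100(✓)  0101(✓)  0110(✓)  1000(✓)  1001(✓)  1011(✓)  1100(✓)  1111(✓)
size-2^1 implicants → -001  -100  0-01  0-10  01-0  010-  1-00  1-11  10-1  100-
Unchecked terms (primes): -001, -100, 0-01, 0-10, 01-0, 010-, 1-00, 1-11, 10-1, 100-
Minterm coverage:
  m2 ⊆ 0-10 [E]
  m5 ⊆ 0-01,010-
  m6 ⊆ 0-10,01-0
  m8 ⊆ 1-00,100-
  m9 ⊆ -001,10-1,100-
  m12 ⊆ -100,1-00
  m15 ⊆ 1-11 [E]
E = {0-10, 1-11}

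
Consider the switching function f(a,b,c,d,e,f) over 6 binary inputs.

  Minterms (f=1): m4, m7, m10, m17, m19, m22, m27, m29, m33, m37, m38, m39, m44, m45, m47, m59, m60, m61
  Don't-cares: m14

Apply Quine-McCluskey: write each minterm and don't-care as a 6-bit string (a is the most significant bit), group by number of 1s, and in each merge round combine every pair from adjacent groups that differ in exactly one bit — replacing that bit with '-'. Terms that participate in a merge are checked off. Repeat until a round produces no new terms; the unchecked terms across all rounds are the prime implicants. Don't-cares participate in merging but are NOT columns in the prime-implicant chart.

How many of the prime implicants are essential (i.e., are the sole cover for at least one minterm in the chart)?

11

[col 0] 000100, 000111*, 001010*, 001110*, 010001*, 010011*, 010110, 011011*, 011101*, 100001*, 100101*, 100110*, 100111*, 101100*, 101101*, 101111*, 111011*, 111100*, 111101*
[col 1] -00111, -11011, -11101, 001-10, 01-011, 0100-1, 1-1100*, 1-1101*, 10-101*, 10-111*, 100-01, 1001-1*, 10011-, 1011-1*, 10110-*, 11110-*
[col 2] 1-110-, 10-1-1
Prime implicants: -00111, -11011, -11101, 000100, 001-10, 01-011, 0100-1, 010110, 1-110-, 10-1-1, 100-01, 10011-
PI chart (minterm → PIs covering it):
  4 | 000100  (sole → essential)
  7 | -00111  (sole → essential)
  10 | 001-10  (sole → essential)
  17 | 0100-1  (sole → essential)
  19 | 01-011,0100-1
  22 | 010110  (sole → essential)
  27 | -11011,01-011
  29 | -11101  (sole → essential)
  33 | 100-01  (sole → essential)
  37 | 10-1-1,100-01
  38 | 10011-  (sole → essential)
  39 | -00111,10-1-1,10011-
  44 | 1-110-  (sole → essential)
  45 | 1-110-,10-1-1
  47 | 10-1-1  (sole → essential)
  59 | -11011  (sole → essential)
  60 | 1-110-  (sole → essential)
  61 | -11101,1-110-
Essential prime implicants: -00111, -11011, -11101, 000100, 001-10, 0100-1, 010110, 1-110-, 10-1-1, 100-01, 10011-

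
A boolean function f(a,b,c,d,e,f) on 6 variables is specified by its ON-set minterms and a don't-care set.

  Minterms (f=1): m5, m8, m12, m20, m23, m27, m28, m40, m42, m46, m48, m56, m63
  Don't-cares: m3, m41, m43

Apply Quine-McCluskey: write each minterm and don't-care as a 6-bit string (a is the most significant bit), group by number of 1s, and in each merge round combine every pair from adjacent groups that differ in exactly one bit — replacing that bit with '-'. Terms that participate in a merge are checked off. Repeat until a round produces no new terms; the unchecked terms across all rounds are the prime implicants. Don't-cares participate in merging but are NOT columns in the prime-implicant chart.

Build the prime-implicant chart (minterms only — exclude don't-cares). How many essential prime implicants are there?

7

Round 0: 000011 000101 001000✓ 001100✓ 010100✓ 010111 011011 011100✓ 101000✓ 101001✓ 101010✓ 101011✓ 101110✓ 110000✓ 111000✓ 111111
Round 1: -01000 0-1100 001-00 01-100 1-1000 101-10 1010-0✓ 1010-1✓ 10100-✓ 10101-✓ 11-000
Round 2: 1010--
PIs = {-01000, 0-1100, 000011, 000101, 001-00, 01-100, 010111, 011011, 1-1000, 101-10, 1010--, 11-000, 111111}
Coverage chart:
  m5: 000101 ←essential
  m8: -01000,001-00
  m12: 0-1100,001-00
  m20: 01-100 ←essential
  m23: 010111 ←essential
  m27: 011011 ←essential
  m28: 0-1100,01-100
  m40: -01000,1-1000,1010--
  m42: 101-10,1010--
  m46: 101-10 ←essential
  m48: 11-000 ←essential
  m56: 1-1000,11-000
  m63: 111111 ←essential
Essential: 000101, 01-100, 010111, 011011, 101-10, 11-000, 111111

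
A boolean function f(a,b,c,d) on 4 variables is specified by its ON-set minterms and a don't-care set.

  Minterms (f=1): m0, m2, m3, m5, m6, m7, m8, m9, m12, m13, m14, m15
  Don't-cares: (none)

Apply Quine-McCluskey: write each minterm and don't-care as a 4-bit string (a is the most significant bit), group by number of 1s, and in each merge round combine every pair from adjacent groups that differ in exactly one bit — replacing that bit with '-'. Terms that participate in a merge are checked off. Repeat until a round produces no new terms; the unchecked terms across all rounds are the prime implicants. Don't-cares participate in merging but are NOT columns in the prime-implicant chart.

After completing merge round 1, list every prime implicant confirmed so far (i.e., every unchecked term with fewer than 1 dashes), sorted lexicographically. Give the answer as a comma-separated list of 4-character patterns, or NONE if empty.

NONE

Round 0: 0000✓ 0010✓ 0011✓ 0101✓ 0110✓ 0111✓ 1000✓ 1001✓ 1100✓ 1101✓ 1110✓ 1111✓
Round 1: -000 -101✓ -110✓ -111✓ 0-10✓ 0-11✓ 00-0 001-✓ 01-1✓ 011-✓ 1-00✓ 1-01✓ 100-✓ 11-0✓ 11-1✓ 110-✓ 111-✓
Round 2: -1-1 -11- 0-1- 1-0- 11--
PIs = {-000, -1-1, -11-, 0-1-, 00-0, 1-0-, 11--}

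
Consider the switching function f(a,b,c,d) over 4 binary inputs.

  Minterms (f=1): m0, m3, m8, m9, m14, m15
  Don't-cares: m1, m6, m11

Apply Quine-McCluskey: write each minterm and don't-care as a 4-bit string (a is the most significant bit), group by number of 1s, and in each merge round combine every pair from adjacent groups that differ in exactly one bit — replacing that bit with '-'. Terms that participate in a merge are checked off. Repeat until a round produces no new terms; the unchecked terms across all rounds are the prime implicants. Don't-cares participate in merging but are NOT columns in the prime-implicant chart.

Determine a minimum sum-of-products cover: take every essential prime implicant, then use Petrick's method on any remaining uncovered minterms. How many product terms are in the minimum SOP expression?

size-2^0 implicants → 0000(✓)  0001(✓)  0011(✓)  0110(✓)  1000(✓)  1001(✓)  1011(✓)  1110(✓)  1111(✓)
size-2^1 implicants → -000(✓)  -001(✓)  -011(✓)  -110  00-1(✓)  000-(✓)  1-11  10-1(✓)  100-(✓)  111-
size-2^2 implicants → -0-1  -00-
Unchecked terms (primes): -0-1, -00-, -110, 1-11, 111-
Minterm coverage:
  m0 ⊆ -00- [E]
  m3 ⊆ -0-1 [E]
  m8 ⊆ -00- [E]
  m9 ⊆ -0-1,-00-
  m14 ⊆ -110,111-
  m15 ⊆ 1-11,111-
E = {-0-1, -00-}
Petrick residual → 111-
Cover = b'd + b'c' + abc  |cover|=3

3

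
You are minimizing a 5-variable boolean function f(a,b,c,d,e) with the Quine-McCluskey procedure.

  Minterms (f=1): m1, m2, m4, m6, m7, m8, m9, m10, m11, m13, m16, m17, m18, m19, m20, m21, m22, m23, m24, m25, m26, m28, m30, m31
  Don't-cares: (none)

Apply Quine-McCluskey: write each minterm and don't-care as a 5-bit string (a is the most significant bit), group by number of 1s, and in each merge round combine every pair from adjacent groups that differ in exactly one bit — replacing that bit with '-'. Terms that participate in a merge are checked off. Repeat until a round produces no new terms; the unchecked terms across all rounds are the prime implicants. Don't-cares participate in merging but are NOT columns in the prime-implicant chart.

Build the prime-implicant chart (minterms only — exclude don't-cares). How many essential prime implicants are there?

8

size-2^0 implicants → 00001(✓)  00010(✓)  00100(✓)  00110(✓)  00111(✓)  01000(✓)  01001(✓)  01010(✓)  01011(✓)  01101(✓)  10000(✓)  10001(✓)  10010(✓)  10011(✓)  10100(✓)  10101(✓)  10110(✓)  10111(✓)  11000(✓)  11001(✓)  11010(✓)  11100(✓)  11110(✓)  11111(✓)
size-2^1 implicants → -0001(✓)  -0010(✓)  -0100(✓)  -0110(✓)  -0111(✓)  -1000(✓)  -1001(✓)  -1010(✓)  0-001(✓)  0-010(✓)  00-10(✓)  001-0(✓)  0011-(✓)  01-01  010-0(✓)  010-1(✓)  0100-(✓)  0101-(✓)  1-000(✓)  1-001(✓)  1-010(✓)  1-100(✓)  1-110(✓)  1-111(✓)  10-00(✓)  10-01(✓)  10-10(✓)  10-11(✓)  100-0(✓)  100-1(✓)  1000-(✓)  1001-(✓)  101-0(✓)  101-1(✓)  1010-(✓)  1011-(✓)  11-00(✓)  11-10(✓)  110-0(✓)  1100-(✓)  111-0(✓)  1111-(✓)
size-2^2 implicants → --001  --010  -0-10  -01-0  -011-  -10-0  -100-  010--  1--00(✓)  1--10(✓)  1-0-0(✓)  1-00-  1-1-0(✓)  1-11-  10--0(✓)  10--1(✓)  10-0-(✓)  10-1-(✓)  100--(✓)  101--(✓)  11--0(✓)
size-2^3 implicants → 1---0  10---
Unchecked terms (primes): --001, --010, -0-10, -01-0, -011-, -10-0, -100-, 01-01, 010--, 1---0, 1-00-, 1-11-, 10---
Minterm coverage:
  m1 ⊆ --001 [E]
  m2 ⊆ --010,-0-10
  m4 ⊆ -01-0 [E]
  m6 ⊆ -0-10,-01-0,-011-
  m7 ⊆ -011- [E]
  m8 ⊆ -10-0,-100-,010--
  m9 ⊆ --001,-100-,01-01,010--
  m10 ⊆ --010,-10-0,010--
  m11 ⊆ 010-- [E]
  m13 ⊆ 01-01 [E]
  m16 ⊆ 1---0,1-00-,10---
  m17 ⊆ --001,1-00-,10---
  m18 ⊆ --010,-0-10,1---0,10---
  m19 ⊆ 10--- [E]
  m20 ⊆ -01-0,1---0,10---
  m21 ⊆ 10--- [E]
  m22 ⊆ -0-10,-01-0,-011-,1---0,1-11-,10---
  m23 ⊆ -011-,1-11-,10---
  m24 ⊆ -10-0,-100-,1---0,1-00-
  m25 ⊆ --001,-100-,1-00-
  m26 ⊆ --010,-10-0,1---0
  m28 ⊆ 1---0 [E]
  m30 ⊆ 1---0,1-11-
  m31 ⊆ 1-11- [E]
E = {--001, -01-0, -011-, 01-01, 010--, 1---0, 1-11-, 10---}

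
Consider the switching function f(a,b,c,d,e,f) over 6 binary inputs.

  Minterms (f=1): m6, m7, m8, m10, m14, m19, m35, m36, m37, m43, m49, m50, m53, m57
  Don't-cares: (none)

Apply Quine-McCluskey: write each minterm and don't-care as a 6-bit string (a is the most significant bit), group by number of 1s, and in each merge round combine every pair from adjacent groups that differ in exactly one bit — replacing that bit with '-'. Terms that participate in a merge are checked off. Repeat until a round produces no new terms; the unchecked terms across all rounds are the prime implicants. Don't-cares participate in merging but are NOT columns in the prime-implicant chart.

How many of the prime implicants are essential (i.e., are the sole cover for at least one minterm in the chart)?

Round 0: 000110✓ 000111✓ 001000✓ 001010✓ 001110✓ 010011 100011✓ 100100✓ 100101✓ 101011✓ 110001✓ 110010 110101✓ 111001✓
Round 1: 00-110 00011- 001-10 0010-0 1-0101 10-011 10010- 11-001 110-01
PIs = {00-110, 00011-, 001-10, 0010-0, 010011, 1-0101, 10-011, 10010-, 11-001, 110-01, 110010}
Coverage chart:
  m6: 00-110,00011-
  m7: 00011- ←essential
  m8: 0010-0 ←essential
  m10: 001-10,0010-0
  m14: 00-110,001-10
  m19: 010011 ←essential
  m35: 10-011 ←essential
  m36: 10010- ←essential
  m37: 1-0101,10010-
  m43: 10-011 ←essential
  m49: 11-001,110-01
  m50: 110010 ←essential
  m53: 1-0101,110-01
  m57: 11-001 ←essential
Essential: 00011-, 0010-0, 010011, 10-011, 10010-, 11-001, 110010

7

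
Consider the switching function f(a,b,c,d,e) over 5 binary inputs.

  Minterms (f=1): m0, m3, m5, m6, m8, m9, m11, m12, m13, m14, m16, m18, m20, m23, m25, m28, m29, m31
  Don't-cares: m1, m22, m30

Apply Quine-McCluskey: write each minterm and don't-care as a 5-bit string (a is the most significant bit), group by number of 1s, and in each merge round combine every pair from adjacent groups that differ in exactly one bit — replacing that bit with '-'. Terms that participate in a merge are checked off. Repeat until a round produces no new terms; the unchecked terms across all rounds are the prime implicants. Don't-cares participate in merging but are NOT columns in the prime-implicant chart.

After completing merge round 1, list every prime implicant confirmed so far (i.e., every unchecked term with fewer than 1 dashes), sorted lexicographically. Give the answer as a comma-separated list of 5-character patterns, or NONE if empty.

NONE

Round 0: 00000✓ 00001✓ 00011✓ 00101✓ 00110✓ 01000✓ 01001✓ 01011✓ 01100✓ 01101✓ 01110✓ 10000✓ 10010✓ 10100✓ 10110✓ 10111✓ 11001✓ 11100✓ 11101✓ 11110✓ 11111✓
Round 1: -0000 -0110✓ -1001✓ -1100✓ -1101✓ -1110✓ 0-000✓ 0-001✓ 0-011✓ 0-101✓ 0-110✓ 00-01✓ 000-1✓ 0000-✓ 01-00✓ 01-01✓ 010-1✓ 0100-✓ 011-0✓ 0110-✓ 1-100✓ 1-110✓ 1-111✓ 10-00✓ 10-10✓ 100-0✓ 101-0✓ 1011-✓ 11-01✓ 111-0✓ 111-1✓ 1110-✓ 1111-✓
Round 2: --110 -1-01 -11-0 -110- 0--01 0-0-1 0-00- 01-0- 1-1-0 1-11- 10--0 111--
PIs = {--110, -0000, -1-01, -11-0, -110-, 0--01, 0-0-1, 0-00-, 01-0-, 1-1-0, 1-11-, 10--0, 111--}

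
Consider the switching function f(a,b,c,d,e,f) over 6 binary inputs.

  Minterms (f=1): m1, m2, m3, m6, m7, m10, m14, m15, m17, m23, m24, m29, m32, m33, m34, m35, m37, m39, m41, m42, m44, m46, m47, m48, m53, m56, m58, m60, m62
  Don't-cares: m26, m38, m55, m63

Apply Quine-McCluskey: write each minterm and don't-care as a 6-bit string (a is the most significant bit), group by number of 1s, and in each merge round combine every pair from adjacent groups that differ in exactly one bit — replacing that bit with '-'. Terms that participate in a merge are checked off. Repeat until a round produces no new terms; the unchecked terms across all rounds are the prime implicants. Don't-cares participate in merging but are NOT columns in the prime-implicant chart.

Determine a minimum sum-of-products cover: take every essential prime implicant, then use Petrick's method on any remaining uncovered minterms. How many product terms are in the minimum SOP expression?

11

[col 0] 000001*, 000010*, 000011*, 000110*, 000111*, 001010*, 001110*, 001111*, 010001*, 010111*, 011000*, 011010*, 011101, 100000*, 100001*, 100010*, 100011*, 100101*, 100110*, 100111*, 101001*, 101010*, 101100*, 101110*, 101111*, 110000*, 110101*, 110111*, 111000*, 111010*, 111100*, 111110*, 111111*
[col 1] -00001*, -00010*, -00011*, -00110*, -00111*, -01010*, -01110*, -01111*, -10111*, -11000*, -11010*, 0-0001, 0-0111*, 0-1010*, 00-010*, 00-110*, 00-111*, 000-10*, 000-11*, 0000-1*, 00001-*, 00011-*, 001-10*, 00111-*, 0110-0*, 1-0000, 1-0101*, 1-0111*, 1-1010*, 1-1100*, 1-1110*, 1-1111*, 10-001, 10-010*, 10-110*, 10-111*, 100-01*, 100-10*, 100-11*, 1000-0*, 1000-1*, 10000-*, 10001-*, 1001-1*, 10011-*, 101-10*, 1011-0*, 10111-*, 11-000, 11-111*, 1101-1*, 111-00*, 111-10*, 1110-0*, 1111-0*, 11111-*
[col 2] --0111, --1010, -0-010*, -0-110*, -0-111*, -00-10*, -00-11*, -000-1, -0001-*, -0011-*, -01-10*, -0111-*, -110-0, 00--10*, 00-11-*, 000-1-*, 1--111, 1-01-1, 1-1-10, 1-11-0, 1-111-, 10--10*, 10-11-*, 100--1, 100-1-*, 1000--, 111--0
[col 3] -0--10, -0-11-, -00-1-
Prime implicants: --0111, --1010, -0--10, -0-11-, -00-1-, -000-1, -110-0, 0-0001, 011101, 1--111, 1-0000, 1-01-1, 1-1-10, 1-11-0, 1-111-, 10-001, 100--1, 1000--, 11-000, 111--0
PI chart (minterm → PIs covering it):
  1 | -000-1,0-0001
  2 | -0--10,-00-1-
  3 | -00-1-,-000-1
  6 | -0--10,-0-11-,-00-1-
  7 | --0111,-0-11-,-00-1-
  10 | --1010,-0--10
  14 | -0--10,-0-11-
  15 | -0-11-  (sole → essential)
  17 | 0-0001  (sole → essential)
  23 | --0111  (sole → essential)
  24 | -110-0  (sole → essential)
  29 | 011101  (sole → essential)
  32 | 1-0000,1000--
  33 | -000-1,10-001,100--1,1000--
  34 | -0--10,-00-1-,1000--
  35 | -00-1-,-000-1,100--1,1000--
  37 | 1-01-1,100--1
  39 | --0111,-0-11-,-00-1-,1--111,1-01-1,100--1
  41 | 10-001  (sole → essential)
  42 | --1010,-0--10,1-1-10
  44 | 1-11-0  (sole → essential)
  46 | -0--10,-0-11-,1-1-10,1-11-0,1-111-
  47 | -0-11-,1--111,1-111-
  48 | 1-0000,11-000
  53 | 1-01-1  (sole → essential)
  56 | -110-0,11-000,111--0
  58 | --1010,-110-0,1-1-10,111--0
  60 | 1-11-0,111--0
  62 | 1-1-10,1-11-0,1-111-,111--0
Essential prime implicants: --0111, -0-11-, -110-0, 0-0001, 011101, 1-01-1, 1-11-0, 10-001
Petrick residual → --1010, -00-1-, 1-0000
Minimum SOP uses 11 PIs: c'def + cd'ef' + b'de + b'c'e + bcd'f' + a'c'd'e'f + a'bcde'f + ac'd'e'f' + ac'df + acdf' + ab'd'e'f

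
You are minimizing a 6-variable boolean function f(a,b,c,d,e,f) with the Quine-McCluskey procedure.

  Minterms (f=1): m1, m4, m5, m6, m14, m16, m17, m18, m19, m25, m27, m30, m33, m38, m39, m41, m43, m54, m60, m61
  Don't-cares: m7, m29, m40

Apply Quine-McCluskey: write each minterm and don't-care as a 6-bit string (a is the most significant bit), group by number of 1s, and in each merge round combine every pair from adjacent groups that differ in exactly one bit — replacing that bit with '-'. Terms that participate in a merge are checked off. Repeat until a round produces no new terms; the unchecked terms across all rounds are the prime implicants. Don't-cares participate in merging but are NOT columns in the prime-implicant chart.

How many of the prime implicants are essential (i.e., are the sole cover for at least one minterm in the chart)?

8

[col 0] 000001*, 000100*, 000101*, 000110*, 000111*, 001110*, 010000*, 010001*, 010010*, 010011*, 011001*, 011011*, 011101*, 011110*, 100001*, 100110*, 100111*, 101000*, 101001*, 101011*, 110110*, 111100*, 111101*
[col 1] -00001, -00110*, -00111*, -11101, 0-0001, 0-1110, 00-110, 000-01, 0001-0*, 0001-1*, 00010-*, 00011-*, 01-001*, 01-011*, 0100-0*, 0100-1*, 01000-*, 01001-*, 011-01, 0110-1*, 1-0110, 10-001, 10011-*, 1010-1, 10100-, 11110-
[col 2] -0011-, 0001--, 01-0-1, 0100--
Prime implicants: -00001, -0011-, -11101, 0-0001, 0-1110, 00-110, 000-01, 0001--, 01-0-1, 0100--, 011-01, 1-0110, 10-001, 1010-1, 10100-, 11110-
PI chart (minterm → PIs covering it):
  1 | -00001,0-0001,000-01
  4 | 0001--  (sole → essential)
  5 | 000-01,0001--
  6 | -0011-,00-110,0001--
  14 | 0-1110,00-110
  16 | 0100--  (sole → essential)
  17 | 0-0001,01-0-1,0100--
  18 | 0100--  (sole → essential)
  19 | 01-0-1,0100--
  25 | 01-0-1,011-01
  27 | 01-0-1  (sole → essential)
  30 | 0-1110  (sole → essential)
  33 | -00001,10-001
  38 | -0011-,1-0110
  39 | -0011-  (sole → essential)
  41 | 10-001,1010-1,10100-
  43 | 1010-1  (sole → essential)
  54 | 1-0110  (sole → essential)
  60 | 11110-  (sole → essential)
  61 | -11101,11110-
Essential prime implicants: -0011-, 0-1110, 0001--, 01-0-1, 0100--, 1-0110, 1010-1, 11110-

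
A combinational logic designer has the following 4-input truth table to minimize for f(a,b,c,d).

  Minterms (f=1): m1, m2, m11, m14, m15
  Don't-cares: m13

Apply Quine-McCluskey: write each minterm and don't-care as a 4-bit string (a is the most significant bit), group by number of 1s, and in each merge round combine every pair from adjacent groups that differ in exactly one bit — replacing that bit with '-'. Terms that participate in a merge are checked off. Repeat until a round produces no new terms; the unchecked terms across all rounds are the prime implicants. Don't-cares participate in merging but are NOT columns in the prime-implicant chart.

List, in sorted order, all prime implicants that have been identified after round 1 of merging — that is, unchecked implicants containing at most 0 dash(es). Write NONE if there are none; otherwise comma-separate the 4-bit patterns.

size-2^0 implicants → 0001  0010  1011(✓)  1101(✓)  1110(✓)  1111(✓)
size-2^1 implicants → 1-11  11-1  111-
Unchecked terms (primes): 0001, 0010, 1-11, 11-1, 111-

0001, 0010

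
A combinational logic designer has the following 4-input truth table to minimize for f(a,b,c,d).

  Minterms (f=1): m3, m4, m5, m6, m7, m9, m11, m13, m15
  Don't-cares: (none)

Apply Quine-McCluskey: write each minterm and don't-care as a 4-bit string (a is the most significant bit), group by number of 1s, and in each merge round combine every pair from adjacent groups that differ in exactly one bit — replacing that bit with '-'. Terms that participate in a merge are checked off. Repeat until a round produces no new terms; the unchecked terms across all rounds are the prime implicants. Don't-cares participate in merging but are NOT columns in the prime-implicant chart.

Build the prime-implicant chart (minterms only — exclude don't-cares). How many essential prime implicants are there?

3

size-2^0 implicants → 0011(✓)  0100(✓)  0101(✓)  0110(✓)  0111(✓)  1001(✓)  1011(✓)  1101(✓)  1111(✓)
size-2^1 implicants → -011(✓)  -101(✓)  -111(✓)  0-11(✓)  01-0(✓)  01-1(✓)  010-(✓)  011-(✓)  1-01(✓)  1-11(✓)  10-1(✓)  11-1(✓)
size-2^2 implicants → --11  -1-1  01--  1--1
Unchecked terms (primes): --11, -1-1, 01--, 1--1
Minterm coverage:
  m3 ⊆ --11 [E]
  m4 ⊆ 01-- [E]
  m5 ⊆ -1-1,01--
  m6 ⊆ 01-- [E]
  m7 ⊆ --11,-1-1,01--
  m9 ⊆ 1--1 [E]
  m11 ⊆ --11,1--1
  m13 ⊆ -1-1,1--1
  m15 ⊆ --11,-1-1,1--1
E = {--11, 01--, 1--1}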